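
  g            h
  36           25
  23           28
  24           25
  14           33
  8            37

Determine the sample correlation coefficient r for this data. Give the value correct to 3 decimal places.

-0.915

n = 5, Σg = 105, Σh = 148, Σg² = 2661, Σh² = 4492, Σgh = 2902
nΣgh − ΣgΣh = 14510 − 15540 = -1030
nΣg² − (Σg)² = 13305 − 11025 = 2280; nΣh² − (Σh)² = 22460 − 21904 = 556
r = -1030 / √(2280 × 556) = -1030 / 1125.9130 ≈ -0.915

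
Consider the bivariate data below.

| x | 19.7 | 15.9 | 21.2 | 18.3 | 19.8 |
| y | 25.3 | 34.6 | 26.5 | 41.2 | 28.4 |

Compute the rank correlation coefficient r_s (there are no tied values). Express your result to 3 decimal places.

-0.600

Rank x: 3, 1, 5, 2, 4
Rank y: 1, 4, 2, 5, 3
d = rank(x) − rank(y): 2, -3, 3, -3, 1; Σd² = 32
ρ = 1 − 6Σd² / [n(n²−1)] = 1 − 6×32 / (5×24) = 1 − 192/120 ≈ -0.600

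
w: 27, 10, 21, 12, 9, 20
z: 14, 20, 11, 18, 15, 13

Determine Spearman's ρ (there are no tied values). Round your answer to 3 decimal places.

Rank w: 6, 2, 5, 3, 1, 4
Rank z: 3, 6, 1, 5, 4, 2
d = rank(w) − rank(z): 3, -4, 4, -2, -3, 2; Σd² = 58
ρ = 1 − 6Σd² / [n(n²−1)] = 1 − 6×58 / (6×35) = 1 − 348/210 ≈ -0.657

-0.657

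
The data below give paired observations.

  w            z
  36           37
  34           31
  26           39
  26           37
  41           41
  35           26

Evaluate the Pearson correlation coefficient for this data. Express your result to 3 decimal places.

-0.060

n = 6, Σw = 198, Σz = 211, Σw² = 6710, Σz² = 7577, Σwz = 6953
nΣwz − ΣwΣz = 41718 − 41778 = -60
nΣw² − (Σw)² = 40260 − 39204 = 1056; nΣz² − (Σz)² = 45462 − 44521 = 941
r = -60 / √(1056 × 941) = -60 / 996.8430 ≈ -0.060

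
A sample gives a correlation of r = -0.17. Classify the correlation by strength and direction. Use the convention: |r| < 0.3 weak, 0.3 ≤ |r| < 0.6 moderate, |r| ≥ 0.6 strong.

weak negative

r = -0.17 < 0 so the relationship is negative.
|r| = 0.17, which falls in the weak range.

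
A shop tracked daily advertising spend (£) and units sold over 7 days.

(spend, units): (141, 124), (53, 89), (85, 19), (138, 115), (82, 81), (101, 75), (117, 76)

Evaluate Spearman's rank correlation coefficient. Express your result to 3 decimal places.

Rank spend: 7, 1, 3, 6, 2, 4, 5
Rank units: 7, 5, 1, 6, 4, 2, 3
d = rank(spend) − rank(units): 0, -4, 2, 0, -2, 2, 2; Σd² = 32
ρ = 1 − 6Σd² / [n(n²−1)] = 1 − 6×32 / (7×48) = 1 − 192/336 ≈ 0.429

0.429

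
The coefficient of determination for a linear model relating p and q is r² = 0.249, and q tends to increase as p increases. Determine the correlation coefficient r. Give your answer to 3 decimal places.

|r| = √0.249 = 0.499
The association is positive, so r = 0.499.

0.499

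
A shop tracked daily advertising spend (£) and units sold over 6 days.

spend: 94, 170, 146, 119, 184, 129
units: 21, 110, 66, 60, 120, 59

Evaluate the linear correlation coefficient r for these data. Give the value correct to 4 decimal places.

0.9771

n = 6, Σx = 842, Σy = 436, Σx² = 123710, Σy² = 38378, Σxy = 67141
nΣxy − ΣxΣy = 402846 − 367112 = 35734
nΣx² − (Σx)² = 742260 − 708964 = 33296; nΣy² − (Σy)² = 230268 − 190096 = 40172
r = 35734 / √(33296 × 40172) = 35734 / 36572.7619 ≈ 0.9771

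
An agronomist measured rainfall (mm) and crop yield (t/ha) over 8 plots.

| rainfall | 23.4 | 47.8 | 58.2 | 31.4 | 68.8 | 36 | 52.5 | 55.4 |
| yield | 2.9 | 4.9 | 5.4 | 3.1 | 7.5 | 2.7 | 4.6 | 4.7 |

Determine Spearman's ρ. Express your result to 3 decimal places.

0.857

Rank rainfall: 1, 4, 7, 2, 8, 3, 5, 6
Rank yield: 2, 6, 7, 3, 8, 1, 4, 5
d = rank(rainfall) − rank(yield): -1, -2, 0, -1, 0, 2, 1, 1; Σd² = 12
ρ = 1 − 6Σd² / [n(n²−1)] = 1 − 6×12 / (8×63) = 1 − 72/504 ≈ 0.857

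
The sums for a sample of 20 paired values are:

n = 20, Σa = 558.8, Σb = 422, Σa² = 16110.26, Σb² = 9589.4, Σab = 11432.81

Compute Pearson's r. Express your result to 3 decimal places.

-0.613

r = (nΣab − ΣaΣb) / √[(nΣa² − (Σa)²)(nΣb² − (Σb)²)]
Numerator: 20×11432.81 − 558.8×422 = -7157.4
Denominator: √[(322205.2 − 312257.44)(191788 − 178084)] = √[9947.76 × 13704] = 11675.7913
r = -7157.4 / 11675.7913 ≈ -0.613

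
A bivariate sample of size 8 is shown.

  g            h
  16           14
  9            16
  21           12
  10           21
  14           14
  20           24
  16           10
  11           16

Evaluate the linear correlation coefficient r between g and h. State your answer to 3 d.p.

n = 8, Σg = 117, Σh = 127, Σg² = 1851, Σh² = 2165, Σgh = 1842
nΣgh − ΣgΣh = 14736 − 14859 = -123
nΣg² − (Σg)² = 14808 − 13689 = 1119; nΣh² − (Σh)² = 17320 − 16129 = 1191
r = -123 / √(1119 × 1191) = -123 / 1154.4388 ≈ -0.107

-0.107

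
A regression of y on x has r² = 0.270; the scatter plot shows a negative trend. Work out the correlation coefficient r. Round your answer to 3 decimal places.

|r| = √0.270 = 0.520
The association is negative, so r = −0.520.

-0.520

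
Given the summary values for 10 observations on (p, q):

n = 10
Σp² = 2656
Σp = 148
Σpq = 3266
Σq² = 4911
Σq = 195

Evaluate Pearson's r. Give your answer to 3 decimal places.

r = (nΣpq − ΣpΣq) / √[(nΣp² − (Σp)²)(nΣq² − (Σq)²)]
Numerator: 10×3266 − 148×195 = 3800
Denominator: √[(26560 − 21904)(49110 − 38025)] = √[4656 × 11085] = 7184.1325
r = 3800 / 7184.1325 ≈ 0.529

0.529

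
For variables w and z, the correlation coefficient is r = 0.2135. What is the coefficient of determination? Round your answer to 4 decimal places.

0.0456

r² = (0.2135)² = 0.0456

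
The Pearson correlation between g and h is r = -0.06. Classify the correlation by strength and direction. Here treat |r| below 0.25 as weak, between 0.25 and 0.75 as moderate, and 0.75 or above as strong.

weak negative

r = -0.06 < 0 so the relationship is negative.
|r| = 0.06, which falls in the weak range.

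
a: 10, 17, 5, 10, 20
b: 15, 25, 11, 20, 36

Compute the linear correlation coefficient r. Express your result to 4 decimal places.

n = 5, Σa = 62, Σb = 107, Σa² = 914, Σb² = 2667, Σab = 1550
nΣab − ΣaΣb = 7750 − 6634 = 1116
nΣa² − (Σa)² = 4570 − 3844 = 726; nΣb² − (Σb)² = 13335 − 11449 = 1886
r = 1116 / √(726 × 1886) = 1116 / 1170.1436 ≈ 0.9537

0.9537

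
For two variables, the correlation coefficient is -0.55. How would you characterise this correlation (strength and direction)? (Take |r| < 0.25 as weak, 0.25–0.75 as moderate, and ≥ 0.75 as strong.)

moderate negative

r = -0.55 < 0 so the relationship is negative.
|r| = 0.55, which falls in the moderate range.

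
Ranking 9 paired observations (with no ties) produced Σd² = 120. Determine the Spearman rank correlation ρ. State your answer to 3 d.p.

0.000

ρ = 1 − 6Σd² / [n(n²−1)] = 1 − 6×120 / (9×80)
  = 1 − 720/720 = 1 − 1.0000 ≈ 0.000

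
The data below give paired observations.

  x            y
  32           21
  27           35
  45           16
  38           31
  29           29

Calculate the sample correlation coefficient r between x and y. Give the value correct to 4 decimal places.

-0.6988

n = 5, Σx = 171, Σy = 132, Σx² = 6063, Σy² = 3724, Σxy = 4356
nΣxy − ΣxΣy = 21780 − 22572 = -792
nΣx² − (Σx)² = 30315 − 29241 = 1074; nΣy² − (Σy)² = 18620 − 17424 = 1196
r = -792 / √(1074 × 1196) = -792 / 1133.3596 ≈ -0.6988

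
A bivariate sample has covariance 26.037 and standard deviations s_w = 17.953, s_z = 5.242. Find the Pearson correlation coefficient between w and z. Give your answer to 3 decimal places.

r = Cov(w,z) / (s_w · s_z) = 26.037 / (17.953 × 5.242)
  = 26.037 / 94.1096 ≈ 0.277

0.277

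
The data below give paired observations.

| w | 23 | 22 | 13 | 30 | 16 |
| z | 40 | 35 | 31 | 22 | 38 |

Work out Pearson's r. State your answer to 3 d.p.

-0.488

n = 5, Σw = 104, Σz = 166, Σw² = 2338, Σz² = 5714, Σwz = 3361
nΣwz − ΣwΣz = 16805 − 17264 = -459
nΣw² − (Σw)² = 11690 − 10816 = 874; nΣz² − (Σz)² = 28570 − 27556 = 1014
r = -459 / √(874 × 1014) = -459 / 941.4011 ≈ -0.488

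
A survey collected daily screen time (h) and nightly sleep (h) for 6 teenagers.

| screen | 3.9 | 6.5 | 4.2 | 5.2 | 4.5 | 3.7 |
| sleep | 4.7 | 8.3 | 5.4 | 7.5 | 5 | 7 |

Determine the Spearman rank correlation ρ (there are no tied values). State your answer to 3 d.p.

0.600

Rank screen: 2, 6, 3, 5, 4, 1
Rank sleep: 1, 6, 3, 5, 2, 4
d = rank(screen) − rank(sleep): 1, 0, 0, 0, 2, -3; Σd² = 14
ρ = 1 − 6Σd² / [n(n²−1)] = 1 − 6×14 / (6×35) = 1 − 84/210 ≈ 0.600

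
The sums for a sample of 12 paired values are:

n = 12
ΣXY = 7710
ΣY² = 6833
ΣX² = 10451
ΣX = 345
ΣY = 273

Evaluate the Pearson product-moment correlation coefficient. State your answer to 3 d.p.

-0.241

r = (nΣXY − ΣXΣY) / √[(nΣX² − (ΣX)²)(nΣY² − (ΣY)²)]
Numerator: 12×7710 − 345×273 = -1665
Denominator: √[(125412 − 119025)(81996 − 74529)] = √[6387 × 7467] = 6905.9199
r = -1665 / 6905.9199 ≈ -0.241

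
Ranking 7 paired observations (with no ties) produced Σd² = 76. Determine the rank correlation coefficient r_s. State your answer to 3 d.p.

ρ = 1 − 6Σd² / [n(n²−1)] = 1 − 6×76 / (7×48)
  = 1 − 456/336 = 1 − 1.3571 ≈ -0.357

-0.357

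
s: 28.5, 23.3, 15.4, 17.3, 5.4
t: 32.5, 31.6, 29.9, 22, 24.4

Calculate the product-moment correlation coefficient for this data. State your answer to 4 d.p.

0.6868

n = 5, Σs = 89.9, Σt = 140.4, Σs² = 1920.75, Σt² = 4028.18, Σst = 2635.35
nΣst − ΣsΣt = 13176.75 − 12621.96 = 554.79
nΣs² − (Σs)² = 9603.75 − 8082.01 = 1521.74; nΣt² − (Σt)² = 20140.9 − 19712.16 = 428.74
r = 554.79 / √(1521.74 × 428.74) = 554.79 / 807.7319 ≈ 0.6868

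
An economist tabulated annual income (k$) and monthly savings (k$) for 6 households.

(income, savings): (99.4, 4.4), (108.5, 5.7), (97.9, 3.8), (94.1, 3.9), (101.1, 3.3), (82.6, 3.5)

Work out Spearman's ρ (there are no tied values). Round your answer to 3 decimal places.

0.371

Rank income: 4, 6, 3, 2, 5, 1
Rank savings: 5, 6, 3, 4, 1, 2
d = rank(income) − rank(savings): -1, 0, 0, -2, 4, -1; Σd² = 22
ρ = 1 − 6Σd² / [n(n²−1)] = 1 − 6×22 / (6×35) = 1 − 132/210 ≈ 0.371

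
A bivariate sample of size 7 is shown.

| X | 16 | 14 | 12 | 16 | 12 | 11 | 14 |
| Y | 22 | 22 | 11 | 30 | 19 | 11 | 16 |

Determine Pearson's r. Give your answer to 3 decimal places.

n = 7, ΣX = 95, ΣY = 131, ΣX² = 1313, ΣY² = 2727, ΣXY = 1845
nΣXY − ΣXΣY = 12915 − 12445 = 470
nΣX² − (ΣX)² = 9191 − 9025 = 166; nΣY² − (ΣY)² = 19089 − 17161 = 1928
r = 470 / √(166 × 1928) = 470 / 565.7278 ≈ 0.831

0.831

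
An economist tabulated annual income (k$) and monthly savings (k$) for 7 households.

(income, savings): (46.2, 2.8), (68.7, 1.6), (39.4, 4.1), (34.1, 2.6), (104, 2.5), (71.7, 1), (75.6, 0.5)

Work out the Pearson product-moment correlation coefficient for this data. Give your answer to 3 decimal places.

n = 7, Σx = 439.7, Σy = 15.1, Σx² = 31241.55, Σy² = 41.47, Σxy = 858.98
nΣxy − ΣxΣy = 6012.86 − 6639.47 = -626.61
nΣx² − (Σx)² = 218690.85 − 193336.09 = 25354.76; nΣy² − (Σy)² = 290.29 − 228.01 = 62.28
r = -626.61 / √(25354.76 × 62.28) = -626.61 / 1256.6203 ≈ -0.499

-0.499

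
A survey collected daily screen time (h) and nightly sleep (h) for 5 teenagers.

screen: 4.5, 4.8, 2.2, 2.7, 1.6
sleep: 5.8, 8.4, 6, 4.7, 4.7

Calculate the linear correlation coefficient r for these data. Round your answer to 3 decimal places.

n = 5, Σx = 15.8, Σy = 29.6, Σx² = 57.98, Σy² = 184.38, Σxy = 99.83
nΣxy − ΣxΣy = 499.15 − 467.68 = 31.47
nΣx² − (Σx)² = 289.9 − 249.64 = 40.26; nΣy² − (Σy)² = 921.9 − 876.16 = 45.74
r = 31.47 / √(40.26 × 45.74) = 31.47 / 42.9126 ≈ 0.733

0.733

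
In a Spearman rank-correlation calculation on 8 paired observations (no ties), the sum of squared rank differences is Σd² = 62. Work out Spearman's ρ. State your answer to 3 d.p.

0.262

ρ = 1 − 6Σd² / [n(n²−1)] = 1 − 6×62 / (8×63)
  = 1 − 372/504 = 1 − 0.7381 ≈ 0.262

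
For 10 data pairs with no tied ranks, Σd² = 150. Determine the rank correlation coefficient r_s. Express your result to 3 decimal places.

0.091

ρ = 1 − 6Σd² / [n(n²−1)] = 1 − 6×150 / (10×99)
  = 1 − 900/990 = 1 − 0.9091 ≈ 0.091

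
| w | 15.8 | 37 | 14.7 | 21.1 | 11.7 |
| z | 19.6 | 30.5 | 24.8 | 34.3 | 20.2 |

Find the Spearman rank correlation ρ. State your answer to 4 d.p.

0.6000

Rank w: 3, 5, 2, 4, 1
Rank z: 1, 4, 3, 5, 2
d = rank(w) − rank(z): 2, 1, -1, -1, -1; Σd² = 8
ρ = 1 − 6Σd² / [n(n²−1)] = 1 − 6×8 / (5×24) = 1 − 48/120 ≈ 0.6000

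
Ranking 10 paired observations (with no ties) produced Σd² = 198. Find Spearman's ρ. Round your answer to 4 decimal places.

-0.2000

ρ = 1 − 6Σd² / [n(n²−1)] = 1 − 6×198 / (10×99)
  = 1 − 1188/990 = 1 − 1.20000 ≈ -0.2000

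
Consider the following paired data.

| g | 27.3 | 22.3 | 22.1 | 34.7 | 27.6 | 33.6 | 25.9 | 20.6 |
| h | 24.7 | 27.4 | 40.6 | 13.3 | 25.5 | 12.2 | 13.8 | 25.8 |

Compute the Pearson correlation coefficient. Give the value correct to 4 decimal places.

n = 8, Σg = 214.1, Σh = 183.3, Σg² = 5920.97, Σh² = 4841.27, Σgh = 4646.72
nΣgh − ΣgΣh = 37173.76 − 39244.53 = -2070.77
nΣg² − (Σg)² = 47367.76 − 45838.81 = 1528.95; nΣh² − (Σh)² = 38730.16 − 33598.89 = 5131.27
r = -2070.77 / √(1528.95 × 5131.27) = -2070.77 / 2800.9740 ≈ -0.7393

-0.7393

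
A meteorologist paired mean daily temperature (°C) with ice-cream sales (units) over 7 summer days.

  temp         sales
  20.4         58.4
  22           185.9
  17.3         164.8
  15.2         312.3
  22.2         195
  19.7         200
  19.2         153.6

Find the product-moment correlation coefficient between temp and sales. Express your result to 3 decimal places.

-0.510

n = 7, Σx = 136, Σy = 1270, Σx² = 2680.06, Σy² = 264277.66, Σxy = 24097.28
nΣxy − ΣxΣy = 168680.96 − 172720 = -4039.04
nΣx² − (Σx)² = 18760.42 − 18496 = 264.42; nΣy² − (Σy)² = 1849943.62 − 1612900 = 237043.62
r = -4039.04 / √(264.42 × 237043.62) = -4039.04 / 7917.0117 ≈ -0.510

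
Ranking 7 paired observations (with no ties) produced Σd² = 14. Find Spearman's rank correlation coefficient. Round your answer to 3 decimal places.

0.750

ρ = 1 − 6Σd² / [n(n²−1)] = 1 − 6×14 / (7×48)
  = 1 − 84/336 = 1 − 0.2500 ≈ 0.750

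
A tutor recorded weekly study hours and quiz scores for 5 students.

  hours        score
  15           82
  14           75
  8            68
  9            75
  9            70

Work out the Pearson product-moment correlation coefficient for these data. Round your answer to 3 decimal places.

n = 5, Σx = 55, Σy = 370, Σx² = 647, Σy² = 27498, Σxy = 4129
nΣxy − ΣxΣy = 20645 − 20350 = 295
nΣx² − (Σx)² = 3235 − 3025 = 210; nΣy² − (Σy)² = 137490 − 136900 = 590
r = 295 / √(210 × 590) = 295 / 351.9943 ≈ 0.838

0.838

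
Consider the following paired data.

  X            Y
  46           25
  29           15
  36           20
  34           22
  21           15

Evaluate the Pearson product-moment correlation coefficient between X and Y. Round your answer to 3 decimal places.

n = 5, ΣX = 166, ΣY = 97, ΣX² = 5850, ΣY² = 1959, ΣXY = 3368
nΣXY − ΣXΣY = 16840 − 16102 = 738
nΣX² − (ΣX)² = 29250 − 27556 = 1694; nΣY² − (ΣY)² = 9795 − 9409 = 386
r = 738 / √(1694 × 386) = 738 / 808.6309 ≈ 0.913

0.913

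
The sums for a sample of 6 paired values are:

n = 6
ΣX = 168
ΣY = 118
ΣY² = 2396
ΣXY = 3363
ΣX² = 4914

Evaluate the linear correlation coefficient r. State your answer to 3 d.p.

0.469

r = (nΣXY − ΣXΣY) / √[(nΣX² − (ΣX)²)(nΣY² − (ΣY)²)]
Numerator: 6×3363 − 168×118 = 354
Denominator: √[(29484 − 28224)(14376 − 13924)] = √[1260 × 452] = 754.6655
r = 354 / 754.6655 ≈ 0.469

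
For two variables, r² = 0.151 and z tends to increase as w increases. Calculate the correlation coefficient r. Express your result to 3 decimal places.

|r| = √0.151 = 0.389
The association is positive, so r = 0.389.

0.389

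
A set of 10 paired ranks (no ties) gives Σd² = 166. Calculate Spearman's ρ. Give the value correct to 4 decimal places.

ρ = 1 − 6Σd² / [n(n²−1)] = 1 − 6×166 / (10×99)
  = 1 − 996/990 = 1 − 1.00606 ≈ -0.0061

-0.0061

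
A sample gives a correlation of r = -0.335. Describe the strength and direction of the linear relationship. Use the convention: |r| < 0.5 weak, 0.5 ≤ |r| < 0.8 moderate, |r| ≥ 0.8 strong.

r = -0.335 < 0 so the relationship is negative.
|r| = 0.335, which falls in the weak range.

weak negative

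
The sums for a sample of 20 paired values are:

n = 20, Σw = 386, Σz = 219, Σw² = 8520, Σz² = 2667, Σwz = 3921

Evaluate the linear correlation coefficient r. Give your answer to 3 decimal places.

r = (nΣwz − ΣwΣz) / √[(nΣw² − (Σw)²)(nΣz² − (Σz)²)]
Numerator: 20×3921 − 386×219 = -6114
Denominator: √[(170400 − 148996)(53340 − 47961)] = √[21404 × 5379] = 10729.9635
r = -6114 / 10729.9635 ≈ -0.570

-0.570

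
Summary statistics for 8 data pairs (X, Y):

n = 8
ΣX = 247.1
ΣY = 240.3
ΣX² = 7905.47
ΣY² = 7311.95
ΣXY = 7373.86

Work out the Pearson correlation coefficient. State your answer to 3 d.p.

-0.302

r = (nΣXY − ΣXΣY) / √[(nΣX² − (ΣX)²)(nΣY² − (ΣY)²)]
Numerator: 8×7373.86 − 247.1×240.3 = -387.25
Denominator: √[(63243.76 − 61058.41)(58495.6 − 57744.09)] = √[2185.35 × 751.51] = 1281.5274
r = -387.25 / 1281.5274 ≈ -0.302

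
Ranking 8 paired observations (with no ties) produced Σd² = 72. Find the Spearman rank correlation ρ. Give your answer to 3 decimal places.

0.143

ρ = 1 − 6Σd² / [n(n²−1)] = 1 − 6×72 / (8×63)
  = 1 − 432/504 = 1 − 0.8571 ≈ 0.143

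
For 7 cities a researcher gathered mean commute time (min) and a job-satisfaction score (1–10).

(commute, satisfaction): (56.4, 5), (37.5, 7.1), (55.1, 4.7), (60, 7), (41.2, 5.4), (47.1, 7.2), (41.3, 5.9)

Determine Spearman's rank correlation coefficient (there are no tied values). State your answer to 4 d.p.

-0.2857

Rank commute: 6, 1, 5, 7, 2, 4, 3
Rank satisfaction: 2, 6, 1, 5, 3, 7, 4
d = rank(commute) − rank(satisfaction): 4, -5, 4, 2, -1, -3, -1; Σd² = 72
ρ = 1 − 6Σd² / [n(n²−1)] = 1 − 6×72 / (7×48) = 1 − 432/336 ≈ -0.2857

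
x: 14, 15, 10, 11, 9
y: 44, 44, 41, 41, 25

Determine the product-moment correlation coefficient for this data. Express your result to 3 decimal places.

0.739

n = 5, Σx = 59, Σy = 195, Σx² = 723, Σy² = 7859, Σxy = 2362
nΣxy − ΣxΣy = 11810 − 11505 = 305
nΣx² − (Σx)² = 3615 − 3481 = 134; nΣy² − (Σy)² = 39295 − 38025 = 1270
r = 305 / √(134 × 1270) = 305 / 412.5288 ≈ 0.739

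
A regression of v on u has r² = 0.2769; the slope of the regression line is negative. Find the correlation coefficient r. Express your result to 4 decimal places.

|r| = √0.2769 = 0.5262
The association is negative, so r = −0.5262.

-0.5262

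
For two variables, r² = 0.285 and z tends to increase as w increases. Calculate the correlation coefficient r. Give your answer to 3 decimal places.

|r| = √0.285 = 0.534
The association is positive, so r = 0.534.

0.534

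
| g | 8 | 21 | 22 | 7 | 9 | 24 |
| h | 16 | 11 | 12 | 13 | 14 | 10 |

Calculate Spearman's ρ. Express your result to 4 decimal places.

Rank g: 2, 4, 5, 1, 3, 6
Rank h: 6, 2, 3, 4, 5, 1
d = rank(g) − rank(h): -4, 2, 2, -3, -2, 5; Σd² = 62
ρ = 1 − 6Σd² / [n(n²−1)] = 1 − 6×62 / (6×35) = 1 − 372/210 ≈ -0.7714

-0.7714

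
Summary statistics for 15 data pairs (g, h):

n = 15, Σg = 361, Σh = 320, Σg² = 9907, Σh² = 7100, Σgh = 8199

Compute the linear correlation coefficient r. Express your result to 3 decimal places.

r = (nΣgh − ΣgΣh) / √[(nΣg² − (Σg)²)(nΣh² − (Σh)²)]
Numerator: 15×8199 − 361×320 = 7465
Denominator: √[(148605 − 130321)(106500 − 102400)] = √[18284 × 4100] = 8658.1984
r = 7465 / 8658.1984 ≈ 0.862

0.862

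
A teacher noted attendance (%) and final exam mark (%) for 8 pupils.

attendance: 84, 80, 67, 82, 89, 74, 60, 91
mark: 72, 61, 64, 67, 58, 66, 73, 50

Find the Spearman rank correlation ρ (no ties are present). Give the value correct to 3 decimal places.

-0.595

Rank attendance: 6, 4, 2, 5, 7, 3, 1, 8
Rank mark: 7, 3, 4, 6, 2, 5, 8, 1
d = rank(attendance) − rank(mark): -1, 1, -2, -1, 5, -2, -7, 7; Σd² = 134
ρ = 1 − 6Σd² / [n(n²−1)] = 1 − 6×134 / (8×63) = 1 − 804/504 ≈ -0.595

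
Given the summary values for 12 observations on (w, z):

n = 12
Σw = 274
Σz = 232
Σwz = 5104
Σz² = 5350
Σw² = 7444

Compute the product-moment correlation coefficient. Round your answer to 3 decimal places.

-0.191

r = (nΣwz − ΣwΣz) / √[(nΣw² − (Σw)²)(nΣz² − (Σz)²)]
Numerator: 12×5104 − 274×232 = -2320
Denominator: √[(89328 − 75076)(64200 − 53824)] = √[14252 × 10376] = 12160.5408
r = -2320 / 12160.5408 ≈ -0.191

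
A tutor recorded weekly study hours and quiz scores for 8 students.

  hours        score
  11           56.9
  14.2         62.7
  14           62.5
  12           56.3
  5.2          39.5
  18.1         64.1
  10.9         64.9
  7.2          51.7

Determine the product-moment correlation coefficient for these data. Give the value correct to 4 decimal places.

0.8379

n = 8, Σx = 92.6, Σy = 458.6, Σx² = 1187.94, Σy² = 26798.8, Σxy = 5512.1
nΣxy − ΣxΣy = 44096.8 − 42466.36 = 1630.44
nΣx² − (Σx)² = 9503.52 − 8574.76 = 928.76; nΣy² − (Σy)² = 214390.4 − 210313.96 = 4076.44
r = 1630.44 / √(928.76 × 4076.44) = 1630.44 / 1945.7735 ≈ 0.8379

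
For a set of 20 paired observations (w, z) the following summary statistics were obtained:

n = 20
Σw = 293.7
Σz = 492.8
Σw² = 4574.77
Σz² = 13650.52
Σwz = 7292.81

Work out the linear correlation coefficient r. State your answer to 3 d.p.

r = (nΣwz − ΣwΣz) / √[(nΣw² − (Σw)²)(nΣz² − (Σz)²)]
Numerator: 20×7292.81 − 293.7×492.8 = 1120.84
Denominator: √[(91495.4 − 86259.69)(273010.4 − 242851.84)] = √[5235.71 × 30158.56] = 12565.8853
r = 1120.84 / 12565.8853 ≈ 0.089

0.089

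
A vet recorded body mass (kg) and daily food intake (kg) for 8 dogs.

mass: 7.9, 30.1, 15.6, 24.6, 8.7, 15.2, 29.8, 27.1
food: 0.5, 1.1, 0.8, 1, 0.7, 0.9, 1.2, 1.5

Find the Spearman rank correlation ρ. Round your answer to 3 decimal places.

0.881

Rank mass: 1, 8, 4, 5, 2, 3, 7, 6
Rank food: 1, 6, 3, 5, 2, 4, 7, 8
d = rank(mass) − rank(food): 0, 2, 1, 0, 0, -1, 0, -2; Σd² = 10
ρ = 1 − 6Σd² / [n(n²−1)] = 1 − 6×10 / (8×63) = 1 − 60/504 ≈ 0.881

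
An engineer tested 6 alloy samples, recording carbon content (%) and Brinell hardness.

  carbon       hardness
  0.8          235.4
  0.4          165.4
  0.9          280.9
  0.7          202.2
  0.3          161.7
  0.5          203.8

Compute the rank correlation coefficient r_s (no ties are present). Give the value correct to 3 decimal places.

Rank carbon: 5, 2, 6, 4, 1, 3
Rank hardness: 5, 2, 6, 3, 1, 4
d = rank(carbon) − rank(hardness): 0, 0, 0, 1, 0, -1; Σd² = 2
ρ = 1 − 6Σd² / [n(n²−1)] = 1 − 6×2 / (6×35) = 1 − 12/210 ≈ 0.943

0.943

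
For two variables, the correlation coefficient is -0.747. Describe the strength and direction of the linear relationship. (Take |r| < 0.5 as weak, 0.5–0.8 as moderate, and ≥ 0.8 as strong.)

moderate negative

r = -0.747 < 0 so the relationship is negative.
|r| = 0.747, which falls in the moderate range.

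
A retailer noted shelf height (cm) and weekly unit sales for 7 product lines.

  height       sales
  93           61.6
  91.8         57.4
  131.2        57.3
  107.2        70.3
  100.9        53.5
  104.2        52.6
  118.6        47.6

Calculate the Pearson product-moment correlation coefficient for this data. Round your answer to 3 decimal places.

-0.220

n = 7, Σx = 746.9, Σy = 400.3, Σx² = 80885.93, Σy² = 23209.47, Σxy = 42576.47
nΣxy − ΣxΣy = 298035.29 − 298984.07 = -948.78
nΣx² − (Σx)² = 566201.51 − 557859.61 = 8341.9; nΣy² − (Σy)² = 162466.29 − 160240.09 = 2226.2
r = -948.78 / √(8341.9 × 2226.2) = -948.78 / 4309.3779 ≈ -0.220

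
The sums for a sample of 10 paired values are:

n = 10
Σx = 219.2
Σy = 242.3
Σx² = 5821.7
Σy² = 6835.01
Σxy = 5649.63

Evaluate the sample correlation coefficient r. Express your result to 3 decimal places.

r = (nΣxy − ΣxΣy) / √[(nΣx² − (Σx)²)(nΣy² − (Σy)²)]
Numerator: 10×5649.63 − 219.2×242.3 = 3384.14
Denominator: √[(58217 − 48048.64)(68350.1 − 58709.29)] = √[10168.36 × 9640.81] = 9901.0720
r = 3384.14 / 9901.0720 ≈ 0.342

0.342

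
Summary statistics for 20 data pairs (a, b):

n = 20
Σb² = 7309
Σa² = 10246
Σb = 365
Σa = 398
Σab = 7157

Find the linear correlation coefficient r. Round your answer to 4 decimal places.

-0.0868

r = (nΣab − ΣaΣb) / √[(nΣa² − (Σa)²)(nΣb² − (Σb)²)]
Numerator: 20×7157 − 398×365 = -2130
Denominator: √[(204920 − 158404)(146180 − 133225)] = √[46516 × 12955] = 24548.2134
r = -2130 / 24548.2134 ≈ -0.0868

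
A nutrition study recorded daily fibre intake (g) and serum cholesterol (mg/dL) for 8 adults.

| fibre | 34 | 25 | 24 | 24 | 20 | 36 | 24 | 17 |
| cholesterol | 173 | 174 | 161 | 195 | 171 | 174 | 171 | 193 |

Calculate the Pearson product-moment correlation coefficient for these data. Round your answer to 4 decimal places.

-0.3073

n = 8, Σx = 204, Σy = 1412, Σx² = 5494, Σy² = 250158, Σxy = 35845
nΣxy − ΣxΣy = 286760 − 288048 = -1288
nΣx² − (Σx)² = 43952 − 41616 = 2336; nΣy² − (Σy)² = 2001264 − 1993744 = 7520
r = -1288 / √(2336 × 7520) = -1288 / 4191.2671 ≈ -0.3073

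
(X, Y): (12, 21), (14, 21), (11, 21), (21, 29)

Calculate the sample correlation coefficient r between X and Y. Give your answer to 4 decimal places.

0.9610

n = 4, ΣX = 58, ΣY = 92, ΣX² = 902, ΣY² = 2164, ΣXY = 1386
nΣXY − ΣXΣY = 5544 − 5336 = 208
nΣX² − (ΣX)² = 3608 − 3364 = 244; nΣY² − (ΣY)² = 8656 − 8464 = 192
r = 208 / √(244 × 192) = 208 / 216.4440 ≈ 0.9610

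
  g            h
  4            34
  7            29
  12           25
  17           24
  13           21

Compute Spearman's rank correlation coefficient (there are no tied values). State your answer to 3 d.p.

Rank g: 1, 2, 3, 5, 4
Rank h: 5, 4, 3, 2, 1
d = rank(g) − rank(h): -4, -2, 0, 3, 3; Σd² = 38
ρ = 1 − 6Σd² / [n(n²−1)] = 1 − 6×38 / (5×24) = 1 − 228/120 ≈ -0.900

-0.900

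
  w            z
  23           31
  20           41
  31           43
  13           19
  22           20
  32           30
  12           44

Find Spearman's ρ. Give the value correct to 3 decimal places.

-0.107

Rank w: 5, 3, 6, 2, 4, 7, 1
Rank z: 4, 5, 6, 1, 2, 3, 7
d = rank(w) − rank(z): 1, -2, 0, 1, 2, 4, -6; Σd² = 62
ρ = 1 − 6Σd² / [n(n²−1)] = 1 − 6×62 / (7×48) = 1 − 372/336 ≈ -0.107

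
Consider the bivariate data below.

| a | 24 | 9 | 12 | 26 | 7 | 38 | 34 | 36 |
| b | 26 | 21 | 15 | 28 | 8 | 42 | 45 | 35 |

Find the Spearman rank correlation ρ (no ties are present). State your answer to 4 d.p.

0.9048

Rank a: 4, 2, 3, 5, 1, 8, 6, 7
Rank b: 4, 3, 2, 5, 1, 7, 8, 6
d = rank(a) − rank(b): 0, -1, 1, 0, 0, 1, -2, 1; Σd² = 8
ρ = 1 − 6Σd² / [n(n²−1)] = 1 − 6×8 / (8×63) = 1 − 48/504 ≈ 0.9048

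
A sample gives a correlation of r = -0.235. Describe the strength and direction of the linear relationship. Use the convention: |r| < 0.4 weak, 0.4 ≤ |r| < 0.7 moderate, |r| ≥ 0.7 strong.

r = -0.235 < 0 so the relationship is negative.
|r| = 0.235, which falls in the weak range.

weak negative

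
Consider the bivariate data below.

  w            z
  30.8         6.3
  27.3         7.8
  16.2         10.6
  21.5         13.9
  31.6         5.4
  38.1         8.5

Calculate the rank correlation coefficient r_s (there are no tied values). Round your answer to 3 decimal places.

-0.600

Rank w: 4, 3, 1, 2, 5, 6
Rank z: 2, 3, 5, 6, 1, 4
d = rank(w) − rank(z): 2, 0, -4, -4, 4, 2; Σd² = 56
ρ = 1 − 6Σd² / [n(n²−1)] = 1 − 6×56 / (6×35) = 1 − 336/210 ≈ -0.600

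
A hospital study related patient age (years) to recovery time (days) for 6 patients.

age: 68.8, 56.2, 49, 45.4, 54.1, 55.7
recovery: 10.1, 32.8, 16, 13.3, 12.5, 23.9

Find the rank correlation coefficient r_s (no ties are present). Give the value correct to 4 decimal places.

-0.0286

Rank age: 6, 5, 2, 1, 3, 4
Rank recovery: 1, 6, 4, 3, 2, 5
d = rank(age) − rank(recovery): 5, -1, -2, -2, 1, -1; Σd² = 36
ρ = 1 − 6Σd² / [n(n²−1)] = 1 − 6×36 / (6×35) = 1 − 216/210 ≈ -0.0286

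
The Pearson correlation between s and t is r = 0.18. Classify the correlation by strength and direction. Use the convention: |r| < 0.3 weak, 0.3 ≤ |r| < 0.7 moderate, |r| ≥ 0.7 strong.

r = 0.18 > 0 so the relationship is positive.
|r| = 0.18, which falls in the weak range.

weak positive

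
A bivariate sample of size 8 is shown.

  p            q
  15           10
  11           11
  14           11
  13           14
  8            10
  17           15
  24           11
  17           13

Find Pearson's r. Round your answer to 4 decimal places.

0.2207

n = 8, Σp = 119, Σq = 95, Σp² = 1929, Σq² = 1153, Σpq = 1427
nΣpq − ΣpΣq = 11416 − 11305 = 111
nΣp² − (Σp)² = 15432 − 14161 = 1271; nΣq² − (Σq)² = 9224 − 9025 = 199
r = 111 / √(1271 × 199) = 111 / 502.9205 ≈ 0.2207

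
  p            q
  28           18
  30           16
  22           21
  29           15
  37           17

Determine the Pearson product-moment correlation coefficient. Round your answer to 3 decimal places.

-0.616

n = 5, Σp = 146, Σq = 87, Σp² = 4378, Σq² = 1535, Σpq = 2510
nΣpq − ΣpΣq = 12550 − 12702 = -152
nΣp² − (Σp)² = 21890 − 21316 = 574; nΣq² − (Σq)² = 7675 − 7569 = 106
r = -152 / √(574 × 106) = -152 / 246.6658 ≈ -0.616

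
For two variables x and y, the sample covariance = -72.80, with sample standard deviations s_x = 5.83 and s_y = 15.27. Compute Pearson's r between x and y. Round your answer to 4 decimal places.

r = Cov(x,y) / (s_x · s_y) = -72.80 / (5.83 × 15.27)
  = -72.80 / 89.0241 ≈ -0.8178

-0.8178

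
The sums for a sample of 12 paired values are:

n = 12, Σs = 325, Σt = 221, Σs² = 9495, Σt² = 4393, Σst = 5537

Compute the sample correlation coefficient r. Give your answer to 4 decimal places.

-0.9480

r = (nΣst − ΣsΣt) / √[(nΣs² − (Σs)²)(nΣt² − (Σt)²)]
Numerator: 12×5537 − 325×221 = -5381
Denominator: √[(113940 − 105625)(52716 − 48841)] = √[8315 × 3875] = 5676.3214
r = -5381 / 5676.3214 ≈ -0.9480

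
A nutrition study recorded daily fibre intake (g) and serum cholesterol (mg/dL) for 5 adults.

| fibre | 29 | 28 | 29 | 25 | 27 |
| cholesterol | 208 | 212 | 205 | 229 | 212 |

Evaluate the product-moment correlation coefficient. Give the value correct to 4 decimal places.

-0.9563

n = 5, Σx = 138, Σy = 1066, Σx² = 3820, Σy² = 227618, Σxy = 29362
nΣxy − ΣxΣy = 146810 − 147108 = -298
nΣx² − (Σx)² = 19100 − 19044 = 56; nΣy² − (Σy)² = 1138090 − 1136356 = 1734
r = -298 / √(56 × 1734) = -298 / 311.6151 ≈ -0.9563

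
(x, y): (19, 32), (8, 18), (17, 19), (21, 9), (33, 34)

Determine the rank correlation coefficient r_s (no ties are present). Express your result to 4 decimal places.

0.4000

Rank x: 3, 1, 2, 4, 5
Rank y: 4, 2, 3, 1, 5
d = rank(x) − rank(y): -1, -1, -1, 3, 0; Σd² = 12
ρ = 1 − 6Σd² / [n(n²−1)] = 1 − 6×12 / (5×24) = 1 − 72/120 ≈ 0.4000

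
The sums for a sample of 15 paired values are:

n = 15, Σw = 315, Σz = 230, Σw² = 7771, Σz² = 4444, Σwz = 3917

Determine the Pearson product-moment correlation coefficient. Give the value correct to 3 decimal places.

r = (nΣwz − ΣwΣz) / √[(nΣw² − (Σw)²)(nΣz² − (Σz)²)]
Numerator: 15×3917 − 315×230 = -13695
Denominator: √[(116565 − 99225)(66660 − 52900)] = √[17340 × 13760] = 15446.6307
r = -13695 / 15446.6307 ≈ -0.887

-0.887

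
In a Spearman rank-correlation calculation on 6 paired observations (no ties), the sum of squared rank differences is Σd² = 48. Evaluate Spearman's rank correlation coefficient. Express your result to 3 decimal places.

ρ = 1 − 6Σd² / [n(n²−1)] = 1 − 6×48 / (6×35)
  = 1 − 288/210 = 1 − 1.3714 ≈ -0.371

-0.371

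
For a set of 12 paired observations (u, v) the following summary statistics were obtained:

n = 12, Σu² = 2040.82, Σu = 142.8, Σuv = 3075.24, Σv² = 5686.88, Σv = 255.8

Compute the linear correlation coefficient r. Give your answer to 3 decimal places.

0.110

r = (nΣuv − ΣuΣv) / √[(nΣu² − (Σu)²)(nΣv² − (Σv)²)]
Numerator: 12×3075.24 − 142.8×255.8 = 374.64
Denominator: √[(24489.84 − 20391.84)(68242.56 − 65433.64)] = √[4098 × 2808.92] = 3392.7797
r = 374.64 / 3392.7797 ≈ 0.110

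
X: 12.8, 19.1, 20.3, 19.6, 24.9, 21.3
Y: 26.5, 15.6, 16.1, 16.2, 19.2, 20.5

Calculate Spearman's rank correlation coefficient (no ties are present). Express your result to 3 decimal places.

0.029

Rank X: 1, 2, 4, 3, 6, 5
Rank Y: 6, 1, 2, 3, 4, 5
d = rank(X) − rank(Y): -5, 1, 2, 0, 2, 0; Σd² = 34
ρ = 1 − 6Σd² / [n(n²−1)] = 1 − 6×34 / (6×35) = 1 − 204/210 ≈ 0.029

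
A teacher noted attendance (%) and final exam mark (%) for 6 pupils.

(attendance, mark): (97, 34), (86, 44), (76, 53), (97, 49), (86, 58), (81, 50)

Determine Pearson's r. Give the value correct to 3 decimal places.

n = 6, Σx = 523, Σy = 288, Σx² = 45947, Σy² = 14166, Σxy = 24901
nΣxy − ΣxΣy = 149406 − 150624 = -1218
nΣx² − (Σx)² = 275682 − 273529 = 2153; nΣy² − (Σy)² = 84996 − 82944 = 2052
r = -1218 / √(2153 × 2052) = -1218 / 2101.8934 ≈ -0.579

-0.579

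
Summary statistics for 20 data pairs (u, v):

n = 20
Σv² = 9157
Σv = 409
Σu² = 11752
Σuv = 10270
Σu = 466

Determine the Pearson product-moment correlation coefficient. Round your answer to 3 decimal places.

r = (nΣuv − ΣuΣv) / √[(nΣu² − (Σu)²)(nΣv² − (Σv)²)]
Numerator: 20×10270 − 466×409 = 14806
Denominator: √[(235040 − 217156)(183140 − 167281)] = √[17884 × 15859] = 16841.0913
r = 14806 / 16841.0913 ≈ 0.879

0.879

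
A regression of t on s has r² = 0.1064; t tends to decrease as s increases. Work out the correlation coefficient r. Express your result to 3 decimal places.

-0.326

|r| = √0.1064 = 0.326
The association is negative, so r = −0.326.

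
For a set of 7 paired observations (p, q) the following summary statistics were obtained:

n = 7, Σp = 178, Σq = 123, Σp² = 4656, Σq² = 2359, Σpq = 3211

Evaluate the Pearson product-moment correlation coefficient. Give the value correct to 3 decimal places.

0.520

r = (nΣpq − ΣpΣq) / √[(nΣp² − (Σp)²)(nΣq² − (Σq)²)]
Numerator: 7×3211 − 178×123 = 583
Denominator: √[(32592 − 31684)(16513 − 15129)] = √[908 × 1384] = 1121.0138
r = 583 / 1121.0138 ≈ 0.520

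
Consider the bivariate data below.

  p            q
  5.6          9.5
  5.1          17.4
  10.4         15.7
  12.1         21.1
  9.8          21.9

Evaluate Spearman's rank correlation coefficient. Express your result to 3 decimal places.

0.300

Rank p: 2, 1, 4, 5, 3
Rank q: 1, 3, 2, 4, 5
d = rank(p) − rank(q): 1, -2, 2, 1, -2; Σd² = 14
ρ = 1 − 6Σd² / [n(n²−1)] = 1 − 6×14 / (5×24) = 1 − 84/120 ≈ 0.300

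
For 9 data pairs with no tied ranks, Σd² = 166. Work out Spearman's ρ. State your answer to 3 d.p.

ρ = 1 − 6Σd² / [n(n²−1)] = 1 − 6×166 / (9×80)
  = 1 − 996/720 = 1 − 1.3833 ≈ -0.383

-0.383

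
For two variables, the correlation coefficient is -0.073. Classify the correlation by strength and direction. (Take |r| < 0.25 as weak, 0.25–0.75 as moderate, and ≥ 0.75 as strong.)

weak negative

r = -0.073 < 0 so the relationship is negative.
|r| = 0.073, which falls in the weak range.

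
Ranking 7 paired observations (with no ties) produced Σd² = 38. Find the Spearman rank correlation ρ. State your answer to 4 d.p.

0.3214

ρ = 1 − 6Σd² / [n(n²−1)] = 1 − 6×38 / (7×48)
  = 1 − 228/336 = 1 − 0.67857 ≈ 0.3214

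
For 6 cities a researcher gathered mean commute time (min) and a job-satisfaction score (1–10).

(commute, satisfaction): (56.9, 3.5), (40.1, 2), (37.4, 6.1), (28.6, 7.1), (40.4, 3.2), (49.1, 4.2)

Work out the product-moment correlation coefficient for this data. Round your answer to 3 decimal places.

n = 6, Σx = 252.5, Σy = 26.1, Σx² = 11105.31, Σy² = 131.75, Σxy = 1046.05
nΣxy − ΣxΣy = 6276.3 − 6590.25 = -313.95
nΣx² − (Σx)² = 66631.86 − 63756.25 = 2875.61; nΣy² − (Σy)² = 790.5 − 681.21 = 109.29
r = -313.95 / √(2875.61 × 109.29) = -313.95 / 560.6027 ≈ -0.560

-0.560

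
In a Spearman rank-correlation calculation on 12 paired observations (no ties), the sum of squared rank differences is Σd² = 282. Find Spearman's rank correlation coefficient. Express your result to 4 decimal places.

0.0140

ρ = 1 − 6Σd² / [n(n²−1)] = 1 − 6×282 / (12×143)
  = 1 − 1692/1716 = 1 − 0.98601 ≈ 0.0140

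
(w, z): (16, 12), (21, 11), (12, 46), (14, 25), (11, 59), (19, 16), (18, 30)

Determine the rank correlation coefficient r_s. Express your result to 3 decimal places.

-0.821

Rank w: 4, 7, 2, 3, 1, 6, 5
Rank z: 2, 1, 6, 4, 7, 3, 5
d = rank(w) − rank(z): 2, 6, -4, -1, -6, 3, 0; Σd² = 102
ρ = 1 − 6Σd² / [n(n²−1)] = 1 − 6×102 / (7×48) = 1 − 612/336 ≈ -0.821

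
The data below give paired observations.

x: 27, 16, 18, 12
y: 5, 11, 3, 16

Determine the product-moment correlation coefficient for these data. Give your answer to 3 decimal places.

-0.727

n = 4, Σx = 73, Σy = 35, Σx² = 1453, Σy² = 411, Σxy = 557
nΣxy − ΣxΣy = 2228 − 2555 = -327
nΣx² − (Σx)² = 5812 − 5329 = 483; nΣy² − (Σy)² = 1644 − 1225 = 419
r = -327 / √(483 × 419) = -327 / 449.8633 ≈ -0.727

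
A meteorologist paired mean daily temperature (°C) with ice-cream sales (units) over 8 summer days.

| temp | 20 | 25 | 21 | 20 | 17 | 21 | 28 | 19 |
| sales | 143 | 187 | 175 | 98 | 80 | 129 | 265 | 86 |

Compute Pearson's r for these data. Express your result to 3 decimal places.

n = 8, Σx = 171, Σy = 1163, Σx² = 3741, Σy² = 196309, Σxy = 26293
nΣxy − ΣxΣy = 210344 − 198873 = 11471
nΣx² − (Σx)² = 29928 − 29241 = 687; nΣy² − (Σy)² = 1570472 − 1352569 = 217903
r = 11471 / √(687 × 217903) = 11471 / 12235.1690 ≈ 0.938

0.938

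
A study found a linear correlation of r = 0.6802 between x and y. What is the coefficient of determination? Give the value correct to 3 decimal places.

r² = (0.6802)² = 0.463

0.463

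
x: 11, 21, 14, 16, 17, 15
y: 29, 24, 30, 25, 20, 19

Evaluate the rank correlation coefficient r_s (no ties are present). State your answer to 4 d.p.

-0.5429

Rank x: 1, 6, 2, 4, 5, 3
Rank y: 5, 3, 6, 4, 2, 1
d = rank(x) − rank(y): -4, 3, -4, 0, 3, 2; Σd² = 54
ρ = 1 − 6Σd² / [n(n²−1)] = 1 − 6×54 / (6×35) = 1 − 324/210 ≈ -0.5429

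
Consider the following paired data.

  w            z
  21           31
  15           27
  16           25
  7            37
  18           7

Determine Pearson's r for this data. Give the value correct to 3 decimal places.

n = 5, Σw = 77, Σz = 127, Σw² = 1295, Σz² = 3733, Σwz = 1841
nΣwz − ΣwΣz = 9205 − 9779 = -574
nΣw² − (Σw)² = 6475 − 5929 = 546; nΣz² − (Σz)² = 18665 − 16129 = 2536
r = -574 / √(546 × 2536) = -574 / 1176.7141 ≈ -0.488

-0.488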